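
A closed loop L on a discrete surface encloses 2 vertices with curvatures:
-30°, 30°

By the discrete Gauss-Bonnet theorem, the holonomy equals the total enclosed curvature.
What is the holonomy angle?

Holonomy = total enclosed curvature = (-30°) + 30° = 0°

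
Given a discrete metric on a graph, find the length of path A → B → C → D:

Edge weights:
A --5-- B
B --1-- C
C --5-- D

Arc length = 5 + 1 + 5 = 11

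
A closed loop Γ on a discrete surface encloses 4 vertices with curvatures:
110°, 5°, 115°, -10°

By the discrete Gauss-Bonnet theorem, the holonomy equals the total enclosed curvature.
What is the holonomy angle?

Holonomy = total enclosed curvature = 110° + 5° + 115° + (-10°) = 220°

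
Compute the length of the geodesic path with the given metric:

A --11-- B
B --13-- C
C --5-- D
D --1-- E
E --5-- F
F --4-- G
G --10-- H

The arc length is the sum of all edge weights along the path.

Arc length = 11 + 13 + 5 + 1 + 5 + 4 + 10 = 49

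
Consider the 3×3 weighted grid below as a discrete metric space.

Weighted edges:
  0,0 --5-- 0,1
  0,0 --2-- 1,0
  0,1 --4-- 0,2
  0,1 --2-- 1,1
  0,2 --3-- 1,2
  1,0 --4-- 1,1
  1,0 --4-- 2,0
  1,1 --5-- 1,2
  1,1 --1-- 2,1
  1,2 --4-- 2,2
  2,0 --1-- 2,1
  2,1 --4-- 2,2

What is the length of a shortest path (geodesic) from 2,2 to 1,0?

Shortest path: 2,2 → 2,1 → 1,1 → 1,0, total weight = 9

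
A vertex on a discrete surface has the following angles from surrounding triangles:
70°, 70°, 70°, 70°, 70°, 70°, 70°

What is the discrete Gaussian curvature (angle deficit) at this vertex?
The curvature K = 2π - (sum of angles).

Sum of angles = 490°. K = 360° - 490° = -130° = -13π/18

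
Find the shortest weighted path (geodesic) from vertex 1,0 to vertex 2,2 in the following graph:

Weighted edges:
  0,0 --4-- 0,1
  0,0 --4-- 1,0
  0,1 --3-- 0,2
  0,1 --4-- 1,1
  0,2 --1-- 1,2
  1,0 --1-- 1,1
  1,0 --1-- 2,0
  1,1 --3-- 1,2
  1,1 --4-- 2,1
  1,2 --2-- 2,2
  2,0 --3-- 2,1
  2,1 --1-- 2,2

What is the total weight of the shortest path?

Shortest path: 1,0 → 2,0 → 2,1 → 2,2, total weight = 5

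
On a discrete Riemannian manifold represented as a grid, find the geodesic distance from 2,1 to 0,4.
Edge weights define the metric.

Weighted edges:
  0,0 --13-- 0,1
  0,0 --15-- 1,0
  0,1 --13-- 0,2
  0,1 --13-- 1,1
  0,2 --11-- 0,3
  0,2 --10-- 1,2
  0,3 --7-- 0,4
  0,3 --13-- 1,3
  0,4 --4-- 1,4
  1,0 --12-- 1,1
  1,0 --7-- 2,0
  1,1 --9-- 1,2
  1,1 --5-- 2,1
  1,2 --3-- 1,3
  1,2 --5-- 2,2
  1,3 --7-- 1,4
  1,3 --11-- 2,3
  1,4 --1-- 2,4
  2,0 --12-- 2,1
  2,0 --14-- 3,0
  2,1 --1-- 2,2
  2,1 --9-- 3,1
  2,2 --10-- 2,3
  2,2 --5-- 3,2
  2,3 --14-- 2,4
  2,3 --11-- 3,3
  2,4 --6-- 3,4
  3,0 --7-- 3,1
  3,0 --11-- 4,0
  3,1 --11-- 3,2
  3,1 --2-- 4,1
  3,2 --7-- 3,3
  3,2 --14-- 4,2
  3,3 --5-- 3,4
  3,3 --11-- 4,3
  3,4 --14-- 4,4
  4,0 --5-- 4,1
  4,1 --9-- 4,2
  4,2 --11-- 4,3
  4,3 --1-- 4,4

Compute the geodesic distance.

Shortest path: 2,1 → 2,2 → 1,2 → 1,3 → 1,4 → 0,4, total weight = 20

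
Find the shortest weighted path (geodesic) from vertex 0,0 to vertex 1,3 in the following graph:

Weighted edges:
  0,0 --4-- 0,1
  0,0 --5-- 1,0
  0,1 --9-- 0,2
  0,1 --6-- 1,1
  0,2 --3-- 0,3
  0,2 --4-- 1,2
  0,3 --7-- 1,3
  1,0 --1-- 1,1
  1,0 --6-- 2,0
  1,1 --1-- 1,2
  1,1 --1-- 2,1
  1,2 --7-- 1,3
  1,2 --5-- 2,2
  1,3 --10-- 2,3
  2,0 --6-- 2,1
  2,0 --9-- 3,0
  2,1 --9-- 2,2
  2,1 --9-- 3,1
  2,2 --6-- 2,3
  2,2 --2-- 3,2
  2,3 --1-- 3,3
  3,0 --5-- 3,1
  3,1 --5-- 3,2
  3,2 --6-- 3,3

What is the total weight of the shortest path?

Shortest path: 0,0 → 1,0 → 1,1 → 1,2 → 1,3, total weight = 14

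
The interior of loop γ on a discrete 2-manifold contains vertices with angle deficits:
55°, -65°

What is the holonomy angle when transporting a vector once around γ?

Holonomy = total enclosed curvature = 55° + (-65°) = -10°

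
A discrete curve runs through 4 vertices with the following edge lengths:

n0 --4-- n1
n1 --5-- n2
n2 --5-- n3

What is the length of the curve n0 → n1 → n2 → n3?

Arc length = 4 + 5 + 5 = 14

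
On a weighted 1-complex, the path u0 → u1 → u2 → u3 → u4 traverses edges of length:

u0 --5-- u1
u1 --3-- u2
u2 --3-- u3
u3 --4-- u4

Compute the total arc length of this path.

Arc length = 5 + 3 + 3 + 4 = 15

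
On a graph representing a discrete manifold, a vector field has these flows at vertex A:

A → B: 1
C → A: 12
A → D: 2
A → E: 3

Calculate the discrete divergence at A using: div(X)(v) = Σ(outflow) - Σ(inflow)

Divergence = sum of outgoing flows = 1 + (-12) + 2 + 3 = -6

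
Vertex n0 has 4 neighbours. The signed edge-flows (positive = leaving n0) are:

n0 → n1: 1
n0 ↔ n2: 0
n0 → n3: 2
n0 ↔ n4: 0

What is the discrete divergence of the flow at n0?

Divergence = sum of outgoing flows = 1 + 0 + 2 + 0 = 3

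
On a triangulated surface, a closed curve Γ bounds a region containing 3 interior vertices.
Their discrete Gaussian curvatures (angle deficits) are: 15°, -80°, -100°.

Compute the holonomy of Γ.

Holonomy = total enclosed curvature = 15° + (-80°) + (-100°) = -165°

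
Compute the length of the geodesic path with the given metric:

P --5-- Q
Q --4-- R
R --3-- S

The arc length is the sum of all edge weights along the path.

Arc length = 5 + 4 + 3 = 12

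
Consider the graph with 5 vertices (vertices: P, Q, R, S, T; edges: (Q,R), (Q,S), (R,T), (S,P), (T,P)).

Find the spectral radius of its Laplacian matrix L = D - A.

Degrees: deg(P) = 2, deg(Q) = 2, deg(R) = 2, deg(S) = 2, deg(T) = 2.
L = D − A with rows/columns ordered (P, Q, R, S, T):
  [ 2,  0,  0, -1, -1]
  [ 0,  2, -1, -1,  0]
  [ 0, -1,  2,  0, -1]
  [-1, -1,  0,  2,  0]
  [-1,  0, -1,  0,  2]
Characteristic polynomial: det(λI − L) = λ(λ² − 5λ + 5)².
Roots: λ = 0; (λ² − 5λ + 5) = 0 ⇒ λ = (5 ± √5)/2 ≈ 1.382, 3.618 (multiplicity 2).
(Check: the roots sum (with multiplicity) to 10, matching trace L = Σdeg = 2·5 = 10.)
Laplacian eigenvalues: [0.0, 1.382, 1.382, 3.618, 3.618]. Largest eigenvalue (spectral radius) = 3.618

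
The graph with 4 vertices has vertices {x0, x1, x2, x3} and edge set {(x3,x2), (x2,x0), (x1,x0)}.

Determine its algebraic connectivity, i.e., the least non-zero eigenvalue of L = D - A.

Degrees: deg(x0) = 2, deg(x1) = 1, deg(x2) = 2, deg(x3) = 1.
L = D − A with rows/columns ordered (x0, x1, x2, x3):
  [ 2, -1, -1,  0]
  [-1,  1,  0,  0]
  [-1,  0,  2, -1]
  [ 0,  0, -1,  1]
Characteristic polynomial: det(λI − L) = λ(λ² − 4λ + 2)(λ − 2).
Roots: λ = 0; (λ² − 4λ + 2) = 0 ⇒ λ = 2 ± √2 ≈ 0.5858, 3.4142; (λ − 2) = 0 ⇒ λ = 2.
(Check: the roots sum (with multiplicity) to 6, matching trace L = Σdeg = 2·3 = 6.)
Laplacian eigenvalues: [0.0, 0.5858, 2.0, 3.4142]. Algebraic connectivity (smallest non-zero eigenvalue) = 0.5858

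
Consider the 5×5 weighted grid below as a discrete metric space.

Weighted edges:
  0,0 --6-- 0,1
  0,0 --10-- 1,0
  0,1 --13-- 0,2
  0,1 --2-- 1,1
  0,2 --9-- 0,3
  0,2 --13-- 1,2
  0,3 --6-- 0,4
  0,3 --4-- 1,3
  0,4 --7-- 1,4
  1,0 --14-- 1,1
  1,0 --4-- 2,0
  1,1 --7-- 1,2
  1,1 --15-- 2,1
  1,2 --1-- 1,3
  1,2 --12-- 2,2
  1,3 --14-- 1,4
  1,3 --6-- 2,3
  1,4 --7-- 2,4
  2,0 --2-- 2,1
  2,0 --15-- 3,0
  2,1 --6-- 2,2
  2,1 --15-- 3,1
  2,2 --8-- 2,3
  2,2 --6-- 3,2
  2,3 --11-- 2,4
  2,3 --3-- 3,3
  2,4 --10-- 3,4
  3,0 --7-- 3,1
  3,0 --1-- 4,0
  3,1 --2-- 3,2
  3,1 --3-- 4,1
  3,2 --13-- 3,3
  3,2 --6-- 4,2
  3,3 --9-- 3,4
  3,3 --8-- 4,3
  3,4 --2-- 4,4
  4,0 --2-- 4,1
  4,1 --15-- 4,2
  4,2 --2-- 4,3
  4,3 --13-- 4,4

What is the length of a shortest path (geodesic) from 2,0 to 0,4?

Shortest path: 2,0 → 2,1 → 2,2 → 1,2 → 1,3 → 0,3 → 0,4, total weight = 31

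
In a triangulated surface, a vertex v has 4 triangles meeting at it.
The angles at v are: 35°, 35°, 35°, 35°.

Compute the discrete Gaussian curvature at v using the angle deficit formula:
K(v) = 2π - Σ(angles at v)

Sum of angles = 140°. K = 360° - 140° = 220°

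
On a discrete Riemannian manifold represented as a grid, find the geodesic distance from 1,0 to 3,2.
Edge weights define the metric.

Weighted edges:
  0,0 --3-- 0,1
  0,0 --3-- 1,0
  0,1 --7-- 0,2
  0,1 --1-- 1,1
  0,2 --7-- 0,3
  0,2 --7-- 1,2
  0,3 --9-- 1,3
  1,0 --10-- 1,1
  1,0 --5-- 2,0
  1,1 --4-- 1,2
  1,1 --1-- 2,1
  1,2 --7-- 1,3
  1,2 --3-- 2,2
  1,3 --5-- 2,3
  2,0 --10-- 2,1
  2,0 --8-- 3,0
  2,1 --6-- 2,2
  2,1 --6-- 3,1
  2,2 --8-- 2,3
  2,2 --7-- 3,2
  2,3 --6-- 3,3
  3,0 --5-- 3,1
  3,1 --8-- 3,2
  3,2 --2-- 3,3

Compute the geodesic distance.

Shortest path: 1,0 → 0,0 → 0,1 → 1,1 → 2,1 → 2,2 → 3,2, total weight = 21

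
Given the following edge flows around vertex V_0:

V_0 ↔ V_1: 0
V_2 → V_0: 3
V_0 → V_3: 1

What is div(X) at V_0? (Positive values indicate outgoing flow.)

Divergence = sum of outgoing flows = 0 + (-3) + 1 = -2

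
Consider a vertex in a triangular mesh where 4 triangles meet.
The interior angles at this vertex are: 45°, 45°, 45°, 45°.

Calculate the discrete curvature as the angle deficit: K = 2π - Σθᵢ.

Sum of angles = 180°. K = 360° - 180° = 180°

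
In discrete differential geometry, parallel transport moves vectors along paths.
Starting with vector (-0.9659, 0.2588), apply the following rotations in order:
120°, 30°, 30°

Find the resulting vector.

Total rotation: 120° + 30° + 30° = 180°. Final vector: (0.9659, -0.2588)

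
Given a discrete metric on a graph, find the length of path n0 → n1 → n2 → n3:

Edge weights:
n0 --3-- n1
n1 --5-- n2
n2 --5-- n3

Arc length = 3 + 5 + 5 = 13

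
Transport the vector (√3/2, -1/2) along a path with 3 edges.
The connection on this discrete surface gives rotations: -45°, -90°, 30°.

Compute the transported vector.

Total rotation: (-45°) + (-90°) + 30° = -105°. Final vector: (-0.7071, -0.7071)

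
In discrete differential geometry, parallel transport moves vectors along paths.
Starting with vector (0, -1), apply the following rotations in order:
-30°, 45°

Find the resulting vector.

Total rotation: (-30°) + 45° = 15°. Final vector: (0.2588, -0.9659)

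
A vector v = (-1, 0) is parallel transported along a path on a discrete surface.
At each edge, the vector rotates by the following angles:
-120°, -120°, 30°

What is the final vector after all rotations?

Total rotation: (-120°) + (-120°) + 30° = -210° ≡ 150° (mod 360°). Final vector: (0.8660, -0.5000)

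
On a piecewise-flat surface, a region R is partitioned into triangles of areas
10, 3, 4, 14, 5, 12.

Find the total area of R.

10 + 3 + 4 + 14 + 5 + 12 = 48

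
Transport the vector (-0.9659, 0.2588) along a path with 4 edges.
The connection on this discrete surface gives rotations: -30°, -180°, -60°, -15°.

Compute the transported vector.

Total rotation: (-30°) + (-180°) + (-60°) + (-15°) = -285° ≡ 75° (mod 360°). Final vector: (-0.5000, -0.8660)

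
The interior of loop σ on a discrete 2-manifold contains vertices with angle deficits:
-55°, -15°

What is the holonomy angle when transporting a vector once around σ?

Holonomy = total enclosed curvature = (-55°) + (-15°) = -70°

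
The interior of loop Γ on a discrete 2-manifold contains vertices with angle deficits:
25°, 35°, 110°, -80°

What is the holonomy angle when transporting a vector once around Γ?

Holonomy = total enclosed curvature = 25° + 35° + 110° + (-80°) = 90°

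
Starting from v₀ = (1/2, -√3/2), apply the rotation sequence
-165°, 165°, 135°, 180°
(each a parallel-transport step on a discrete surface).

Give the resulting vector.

Total rotation: (-165°) + 165° + 135° + 180° = 315° ≡ -45° (mod 360°). Final vector: (-0.2588, -0.9659)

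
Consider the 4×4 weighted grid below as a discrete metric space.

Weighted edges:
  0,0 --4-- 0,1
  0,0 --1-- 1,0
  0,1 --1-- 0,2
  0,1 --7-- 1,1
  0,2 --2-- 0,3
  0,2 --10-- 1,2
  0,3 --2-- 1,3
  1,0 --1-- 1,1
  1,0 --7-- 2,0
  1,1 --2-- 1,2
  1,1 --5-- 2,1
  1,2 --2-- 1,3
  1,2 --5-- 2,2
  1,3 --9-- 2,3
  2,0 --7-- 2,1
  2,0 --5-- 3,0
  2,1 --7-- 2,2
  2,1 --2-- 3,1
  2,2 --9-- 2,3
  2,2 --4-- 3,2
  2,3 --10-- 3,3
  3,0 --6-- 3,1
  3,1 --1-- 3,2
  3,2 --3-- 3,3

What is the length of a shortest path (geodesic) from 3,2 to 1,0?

Shortest path: 3,2 → 3,1 → 2,1 → 1,1 → 1,0, total weight = 9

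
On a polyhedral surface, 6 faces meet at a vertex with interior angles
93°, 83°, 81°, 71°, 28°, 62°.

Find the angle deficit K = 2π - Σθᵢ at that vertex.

Sum of angles = 418°. K = 360° - 418° = -58° = -29π/90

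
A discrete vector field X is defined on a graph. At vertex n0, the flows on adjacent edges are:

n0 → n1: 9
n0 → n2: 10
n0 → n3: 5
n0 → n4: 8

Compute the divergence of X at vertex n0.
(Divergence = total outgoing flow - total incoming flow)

Divergence = sum of outgoing flows = 9 + 10 + 5 + 8 = 32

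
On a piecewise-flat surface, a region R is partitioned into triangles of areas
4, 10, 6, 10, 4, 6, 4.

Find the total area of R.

4 + 10 + 6 + 10 + 4 + 6 + 4 = 44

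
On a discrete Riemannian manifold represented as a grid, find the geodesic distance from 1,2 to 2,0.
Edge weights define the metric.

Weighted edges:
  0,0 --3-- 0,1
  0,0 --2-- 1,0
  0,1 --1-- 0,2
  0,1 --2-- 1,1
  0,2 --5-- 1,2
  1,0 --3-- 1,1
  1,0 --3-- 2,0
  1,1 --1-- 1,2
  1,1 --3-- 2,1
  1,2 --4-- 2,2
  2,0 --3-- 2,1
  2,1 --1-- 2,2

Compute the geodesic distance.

Shortest path: 1,2 → 1,1 → 1,0 → 2,0, total weight = 7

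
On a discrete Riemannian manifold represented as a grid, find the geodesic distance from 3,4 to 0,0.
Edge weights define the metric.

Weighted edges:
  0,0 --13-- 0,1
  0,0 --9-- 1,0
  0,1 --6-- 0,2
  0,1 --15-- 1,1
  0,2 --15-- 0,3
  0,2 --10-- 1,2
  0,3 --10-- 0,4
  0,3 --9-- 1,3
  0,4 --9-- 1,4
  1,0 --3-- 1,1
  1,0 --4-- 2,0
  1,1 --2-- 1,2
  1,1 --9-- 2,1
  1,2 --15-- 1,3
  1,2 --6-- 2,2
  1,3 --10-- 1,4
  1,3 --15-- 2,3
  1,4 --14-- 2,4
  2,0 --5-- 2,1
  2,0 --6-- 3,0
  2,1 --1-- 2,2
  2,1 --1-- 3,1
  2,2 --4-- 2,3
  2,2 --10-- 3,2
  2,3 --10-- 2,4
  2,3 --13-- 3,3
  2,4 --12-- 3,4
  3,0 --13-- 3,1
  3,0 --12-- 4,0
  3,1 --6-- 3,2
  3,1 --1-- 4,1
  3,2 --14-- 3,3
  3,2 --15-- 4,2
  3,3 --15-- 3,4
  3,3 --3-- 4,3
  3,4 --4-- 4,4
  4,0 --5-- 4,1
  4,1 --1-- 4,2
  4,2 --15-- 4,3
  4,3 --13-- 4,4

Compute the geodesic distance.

Shortest path: 3,4 → 2,4 → 2,3 → 2,2 → 2,1 → 2,0 → 1,0 → 0,0, total weight = 45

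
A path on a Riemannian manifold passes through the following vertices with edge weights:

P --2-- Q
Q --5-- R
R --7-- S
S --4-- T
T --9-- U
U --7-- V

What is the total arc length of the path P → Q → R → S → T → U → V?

Arc length = 2 + 5 + 7 + 4 + 9 + 7 = 34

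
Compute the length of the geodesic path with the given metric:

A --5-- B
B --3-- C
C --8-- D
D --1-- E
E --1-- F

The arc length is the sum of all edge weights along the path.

Arc length = 5 + 3 + 8 + 1 + 1 = 18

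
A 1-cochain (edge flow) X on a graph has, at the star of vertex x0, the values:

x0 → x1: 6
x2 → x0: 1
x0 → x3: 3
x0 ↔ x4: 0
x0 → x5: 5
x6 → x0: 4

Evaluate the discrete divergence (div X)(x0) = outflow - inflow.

Divergence = sum of outgoing flows = 6 + (-1) + 3 + 0 + 5 + (-4) = 9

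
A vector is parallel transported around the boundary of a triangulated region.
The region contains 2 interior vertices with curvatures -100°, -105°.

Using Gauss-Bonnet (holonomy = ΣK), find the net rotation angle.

Holonomy = total enclosed curvature = (-100°) + (-105°) = -205°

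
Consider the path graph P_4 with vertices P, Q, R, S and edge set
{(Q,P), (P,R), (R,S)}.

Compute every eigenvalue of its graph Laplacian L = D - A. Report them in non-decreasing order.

The path graph P_n has Laplacian eigenvalues λ_k = 2 − 2cos(kπ/n), k = 0, 1, …, n−1. Here n = 4:
k=0: 2 − 2cos(0) = 0.0; k=1: 2 − 2cos(π/4) = 0.5858; k=2: 2 − 2cos(π/2) = 2.0; k=3: 2 − 2cos(3π/4) = 3.4142.
Laplacian eigenvalues (increasing order): [0.0, 0.5858, 2.0, 3.4142]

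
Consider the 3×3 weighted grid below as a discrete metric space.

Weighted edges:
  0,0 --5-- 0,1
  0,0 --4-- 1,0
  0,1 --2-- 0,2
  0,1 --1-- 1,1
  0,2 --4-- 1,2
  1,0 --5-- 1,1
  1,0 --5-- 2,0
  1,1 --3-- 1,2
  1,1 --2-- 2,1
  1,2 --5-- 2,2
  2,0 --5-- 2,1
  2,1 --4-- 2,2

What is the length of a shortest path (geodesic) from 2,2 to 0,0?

Shortest path: 2,2 → 2,1 → 1,1 → 0,1 → 0,0, total weight = 12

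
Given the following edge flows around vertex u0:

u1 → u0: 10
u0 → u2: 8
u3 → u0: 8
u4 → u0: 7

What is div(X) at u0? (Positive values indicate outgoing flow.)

Divergence = sum of outgoing flows = (-10) + 8 + (-8) + (-7) = -17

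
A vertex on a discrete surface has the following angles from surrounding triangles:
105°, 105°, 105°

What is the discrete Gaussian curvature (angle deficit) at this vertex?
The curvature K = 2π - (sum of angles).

Sum of angles = 315°. K = 360° - 315° = 45°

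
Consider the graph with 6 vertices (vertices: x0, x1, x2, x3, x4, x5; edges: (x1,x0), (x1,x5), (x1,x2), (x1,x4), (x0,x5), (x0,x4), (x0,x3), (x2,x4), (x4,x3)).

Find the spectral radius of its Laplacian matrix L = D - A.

Degrees: deg(x0) = 4, deg(x1) = 4, deg(x2) = 2, deg(x3) = 2, deg(x4) = 4, deg(x5) = 2.
L = D − A with rows/columns ordered (x0, x1, x2, x3, x4, x5):
  [ 4, -1,  0, -1, -1, -1]
  [-1,  4, -1,  0, -1, -1]
  [ 0, -1,  2,  0, -1,  0]
  [-1,  0,  0,  2, -1,  0]
  [-1, -1, -1, -1,  4,  0]
  [-1, -1,  0,  0,  0,  2]
Characteristic polynomial: det(λI − L) = λ(λ² − 7λ + 9)²(λ − 4).
Roots: λ = 0; (λ² − 7λ + 9) = 0 ⇒ λ = (7 ± √13)/2 ≈ 1.6972, 5.3028 (multiplicity 2); (λ − 4) = 0 ⇒ λ = 4.
(Check: the roots sum (with multiplicity) to 18, matching trace L = Σdeg = 2·9 = 18.)
Laplacian eigenvalues: [0.0, 1.6972, 1.6972, 4.0, 5.3028, 5.3028]. Largest eigenvalue (spectral radius) = 5.3028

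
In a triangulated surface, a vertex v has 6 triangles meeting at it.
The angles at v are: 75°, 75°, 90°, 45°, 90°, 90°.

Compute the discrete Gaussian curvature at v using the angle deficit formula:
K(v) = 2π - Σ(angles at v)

Sum of angles = 465°. K = 360° - 465° = -105°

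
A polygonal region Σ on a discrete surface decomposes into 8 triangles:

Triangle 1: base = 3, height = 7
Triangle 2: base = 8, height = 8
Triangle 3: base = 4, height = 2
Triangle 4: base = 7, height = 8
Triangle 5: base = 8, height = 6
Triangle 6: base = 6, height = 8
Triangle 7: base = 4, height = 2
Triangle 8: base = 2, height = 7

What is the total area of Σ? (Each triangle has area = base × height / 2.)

(1/2)×3×7 + (1/2)×8×8 + (1/2)×4×2 + (1/2)×7×8 + (1/2)×8×6 + (1/2)×6×8 + (1/2)×4×2 + (1/2)×2×7 = 133.5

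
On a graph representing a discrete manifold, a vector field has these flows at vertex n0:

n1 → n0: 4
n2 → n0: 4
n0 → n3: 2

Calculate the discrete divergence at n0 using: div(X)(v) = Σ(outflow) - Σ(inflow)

Divergence = sum of outgoing flows = (-4) + (-4) + 2 = -6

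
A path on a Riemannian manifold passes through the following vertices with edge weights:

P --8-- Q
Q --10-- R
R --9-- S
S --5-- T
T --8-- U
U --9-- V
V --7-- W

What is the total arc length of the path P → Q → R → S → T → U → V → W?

Arc length = 8 + 10 + 9 + 5 + 8 + 9 + 7 = 56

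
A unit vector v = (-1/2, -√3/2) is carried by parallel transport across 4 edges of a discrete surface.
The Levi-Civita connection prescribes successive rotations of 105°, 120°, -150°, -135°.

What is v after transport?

Total rotation: 105° + 120° + (-150°) + (-135°) = -60°. Final vector: (-1, 0)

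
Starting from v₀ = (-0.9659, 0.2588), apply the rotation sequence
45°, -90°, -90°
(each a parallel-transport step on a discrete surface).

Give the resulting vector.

Total rotation: 45° + (-90°) + (-90°) = -135°. Final vector: (0.8660, 0.5000)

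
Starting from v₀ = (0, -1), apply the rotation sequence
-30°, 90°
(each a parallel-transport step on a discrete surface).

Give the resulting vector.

Total rotation: (-30°) + 90° = 60°. Final vector: (0.8660, -0.5000)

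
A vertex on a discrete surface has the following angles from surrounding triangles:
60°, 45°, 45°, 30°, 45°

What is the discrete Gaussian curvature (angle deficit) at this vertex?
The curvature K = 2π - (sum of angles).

Sum of angles = 225°. K = 360° - 225° = 135°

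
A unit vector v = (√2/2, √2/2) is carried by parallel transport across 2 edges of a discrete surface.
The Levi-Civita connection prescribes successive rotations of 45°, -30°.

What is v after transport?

Total rotation: 45° + (-30°) = 15°. Final vector: (0.5000, 0.8660)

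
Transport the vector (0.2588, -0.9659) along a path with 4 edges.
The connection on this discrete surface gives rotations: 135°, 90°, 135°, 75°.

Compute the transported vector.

Total rotation: 135° + 90° + 135° + 75° = 435° ≡ 75° (mod 360°). Final vector: (1, 0)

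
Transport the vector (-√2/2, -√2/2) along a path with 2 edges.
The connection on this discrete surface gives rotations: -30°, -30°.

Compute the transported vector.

Total rotation: (-30°) + (-30°) = -60°. Final vector: (-0.9659, 0.2588)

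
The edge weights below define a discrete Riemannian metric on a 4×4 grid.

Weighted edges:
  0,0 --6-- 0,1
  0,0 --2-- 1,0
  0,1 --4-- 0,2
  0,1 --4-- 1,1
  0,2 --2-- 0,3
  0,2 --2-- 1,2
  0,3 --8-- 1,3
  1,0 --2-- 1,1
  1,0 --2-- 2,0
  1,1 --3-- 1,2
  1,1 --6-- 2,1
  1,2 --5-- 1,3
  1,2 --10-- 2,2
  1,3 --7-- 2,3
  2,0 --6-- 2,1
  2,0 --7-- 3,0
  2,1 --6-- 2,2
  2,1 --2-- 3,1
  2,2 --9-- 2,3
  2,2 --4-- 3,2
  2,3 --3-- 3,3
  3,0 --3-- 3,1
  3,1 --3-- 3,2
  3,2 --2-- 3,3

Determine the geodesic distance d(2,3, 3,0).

Shortest path: 2,3 → 3,3 → 3,2 → 3,1 → 3,0, total weight = 11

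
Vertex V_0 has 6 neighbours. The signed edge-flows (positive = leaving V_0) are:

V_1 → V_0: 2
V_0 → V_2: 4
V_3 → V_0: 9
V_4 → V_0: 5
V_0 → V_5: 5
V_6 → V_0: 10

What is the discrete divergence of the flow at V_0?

Divergence = sum of outgoing flows = (-2) + 4 + (-9) + (-5) + 5 + (-10) = -17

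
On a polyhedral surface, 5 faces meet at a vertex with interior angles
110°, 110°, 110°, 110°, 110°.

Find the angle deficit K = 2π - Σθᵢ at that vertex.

Sum of angles = 550°. K = 360° - 550° = -190°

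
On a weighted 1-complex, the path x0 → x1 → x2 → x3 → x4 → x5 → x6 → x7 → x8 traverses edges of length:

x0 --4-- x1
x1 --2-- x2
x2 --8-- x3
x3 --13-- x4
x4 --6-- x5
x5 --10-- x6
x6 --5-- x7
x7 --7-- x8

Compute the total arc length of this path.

Arc length = 4 + 2 + 8 + 13 + 6 + 10 + 5 + 7 = 55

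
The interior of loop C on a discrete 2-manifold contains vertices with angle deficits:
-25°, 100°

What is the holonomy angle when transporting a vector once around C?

Holonomy = total enclosed curvature = (-25°) + 100° = 75°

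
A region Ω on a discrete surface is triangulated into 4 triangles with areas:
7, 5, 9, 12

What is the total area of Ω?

7 + 5 + 9 + 12 = 33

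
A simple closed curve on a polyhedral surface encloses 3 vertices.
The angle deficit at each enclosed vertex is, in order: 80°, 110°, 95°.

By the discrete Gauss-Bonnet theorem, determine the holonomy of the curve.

Holonomy = total enclosed curvature = 80° + 110° + 95° = 285°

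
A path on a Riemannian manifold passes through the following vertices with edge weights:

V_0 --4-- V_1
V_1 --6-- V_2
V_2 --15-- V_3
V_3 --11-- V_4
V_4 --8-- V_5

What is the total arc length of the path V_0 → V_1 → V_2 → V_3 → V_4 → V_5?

Arc length = 4 + 6 + 15 + 11 + 8 = 44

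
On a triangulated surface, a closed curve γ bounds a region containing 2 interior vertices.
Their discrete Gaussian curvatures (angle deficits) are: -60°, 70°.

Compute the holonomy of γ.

Holonomy = total enclosed curvature = (-60°) + 70° = 10°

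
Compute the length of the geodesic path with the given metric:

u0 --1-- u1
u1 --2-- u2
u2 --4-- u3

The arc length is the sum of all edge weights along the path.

Arc length = 1 + 2 + 4 = 7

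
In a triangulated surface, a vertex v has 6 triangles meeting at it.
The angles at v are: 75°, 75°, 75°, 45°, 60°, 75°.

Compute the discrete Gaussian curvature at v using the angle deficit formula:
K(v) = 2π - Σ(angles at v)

Sum of angles = 405°. K = 360° - 405° = -45° = -π/4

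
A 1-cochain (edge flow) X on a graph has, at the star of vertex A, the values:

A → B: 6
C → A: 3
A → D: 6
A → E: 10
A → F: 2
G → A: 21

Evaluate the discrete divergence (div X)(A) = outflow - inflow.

Divergence = sum of outgoing flows = 6 + (-3) + 6 + 10 + 2 + (-21) = 0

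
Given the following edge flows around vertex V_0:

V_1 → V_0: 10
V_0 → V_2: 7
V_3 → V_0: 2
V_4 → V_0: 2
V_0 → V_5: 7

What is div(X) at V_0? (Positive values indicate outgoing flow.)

Divergence = sum of outgoing flows = (-10) + 7 + (-2) + (-2) + 7 = 0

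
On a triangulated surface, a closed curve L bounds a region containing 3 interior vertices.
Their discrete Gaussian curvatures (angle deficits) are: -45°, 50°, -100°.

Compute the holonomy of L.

Holonomy = total enclosed curvature = (-45°) + 50° + (-100°) = -95°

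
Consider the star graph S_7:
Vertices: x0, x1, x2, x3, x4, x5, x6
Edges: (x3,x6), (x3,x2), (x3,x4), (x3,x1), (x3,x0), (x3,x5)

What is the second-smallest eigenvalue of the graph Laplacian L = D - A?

The star S_7 is the complete bipartite graph K_{1,6} (one hub of degree 6, 6 leaves of degree 1). The Laplacian spectrum of K_{p,q} is 0, p (multiplicity q−1), q (multiplicity p−1), p+q. With p = 1, q = 6: 0 once, 1 with multiplicity 5, and 7 once. (Check: trace L = sum of degrees = 12 = 5·1 + 7.)
Laplacian eigenvalues: [0.0, 1.0, 1.0, 1.0, 1.0, 1.0, 7.0]. Algebraic connectivity (smallest non-zero eigenvalue) = 1.0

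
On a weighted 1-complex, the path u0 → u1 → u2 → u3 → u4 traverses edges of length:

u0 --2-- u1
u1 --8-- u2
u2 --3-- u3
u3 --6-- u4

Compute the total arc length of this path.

Arc length = 2 + 8 + 3 + 6 = 19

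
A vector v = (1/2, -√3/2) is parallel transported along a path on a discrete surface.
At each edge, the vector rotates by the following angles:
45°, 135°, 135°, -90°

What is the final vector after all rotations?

Total rotation: 45° + 135° + 135° + (-90°) = 225° ≡ -135° (mod 360°). Final vector: (-0.9659, 0.2588)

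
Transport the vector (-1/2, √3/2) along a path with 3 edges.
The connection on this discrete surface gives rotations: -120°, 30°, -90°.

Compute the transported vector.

Total rotation: (-120°) + 30° + (-90°) = -180° ≡ 180° (mod 360°). Final vector: (0.5000, -0.8660)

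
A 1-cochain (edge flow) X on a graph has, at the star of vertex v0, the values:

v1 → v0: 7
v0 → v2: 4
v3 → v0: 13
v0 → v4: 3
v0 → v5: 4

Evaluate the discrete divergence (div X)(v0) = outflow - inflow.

Divergence = sum of outgoing flows = (-7) + 4 + (-13) + 3 + 4 = -9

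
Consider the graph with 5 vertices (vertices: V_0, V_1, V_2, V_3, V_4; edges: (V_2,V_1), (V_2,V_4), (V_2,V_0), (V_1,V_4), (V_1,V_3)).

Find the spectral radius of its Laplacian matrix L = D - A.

Degrees: deg(V_0) = 1, deg(V_1) = 3, deg(V_2) = 3, deg(V_3) = 1, deg(V_4) = 2.
L = D − A with rows/columns ordered (V_0, V_1, V_2, V_3, V_4):
  [ 1,  0, -1,  0,  0]
  [ 0,  3, -1, -1, -1]
  [-1, -1,  3,  0, -1]
  [ 0, -1,  0,  1,  0]
  [ 0, -1, -1,  0,  2]
Characteristic polynomial: det(λI − L) = λ(λ² − 5λ + 3)(λ² − 5λ + 5).
Roots: λ = 0; (λ² − 5λ + 3) = 0 ⇒ λ = (5 ± √13)/2 ≈ 0.6972, 4.3028; (λ² − 5λ + 5) = 0 ⇒ λ = (5 ± √5)/2 ≈ 1.382, 3.618.
(Check: the roots sum (with multiplicity) to 10, matching trace L = Σdeg = 2·5 = 10.)
Laplacian eigenvalues: [0.0, 0.6972, 1.382, 3.618, 4.3028]. Largest eigenvalue (spectral radius) = 4.3028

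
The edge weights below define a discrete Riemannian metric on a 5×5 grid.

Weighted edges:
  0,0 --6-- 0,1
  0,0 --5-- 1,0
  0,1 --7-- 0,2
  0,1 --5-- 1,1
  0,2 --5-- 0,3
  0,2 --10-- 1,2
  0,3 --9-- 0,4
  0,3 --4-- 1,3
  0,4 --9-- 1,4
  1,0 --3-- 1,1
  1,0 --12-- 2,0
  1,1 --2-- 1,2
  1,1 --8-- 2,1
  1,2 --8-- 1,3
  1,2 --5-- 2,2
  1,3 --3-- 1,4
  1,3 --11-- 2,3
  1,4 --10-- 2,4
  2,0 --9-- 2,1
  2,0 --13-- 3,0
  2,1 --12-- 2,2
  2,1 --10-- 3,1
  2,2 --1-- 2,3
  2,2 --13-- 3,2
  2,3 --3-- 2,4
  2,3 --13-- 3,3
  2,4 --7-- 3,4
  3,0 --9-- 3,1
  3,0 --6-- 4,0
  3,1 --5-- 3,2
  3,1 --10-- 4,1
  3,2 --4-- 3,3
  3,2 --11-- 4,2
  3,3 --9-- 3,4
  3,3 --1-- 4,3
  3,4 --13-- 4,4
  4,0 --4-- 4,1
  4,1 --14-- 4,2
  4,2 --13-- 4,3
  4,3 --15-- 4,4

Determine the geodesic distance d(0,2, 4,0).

Shortest path: 0,2 → 0,1 → 1,1 → 2,1 → 3,1 → 4,1 → 4,0, total weight = 44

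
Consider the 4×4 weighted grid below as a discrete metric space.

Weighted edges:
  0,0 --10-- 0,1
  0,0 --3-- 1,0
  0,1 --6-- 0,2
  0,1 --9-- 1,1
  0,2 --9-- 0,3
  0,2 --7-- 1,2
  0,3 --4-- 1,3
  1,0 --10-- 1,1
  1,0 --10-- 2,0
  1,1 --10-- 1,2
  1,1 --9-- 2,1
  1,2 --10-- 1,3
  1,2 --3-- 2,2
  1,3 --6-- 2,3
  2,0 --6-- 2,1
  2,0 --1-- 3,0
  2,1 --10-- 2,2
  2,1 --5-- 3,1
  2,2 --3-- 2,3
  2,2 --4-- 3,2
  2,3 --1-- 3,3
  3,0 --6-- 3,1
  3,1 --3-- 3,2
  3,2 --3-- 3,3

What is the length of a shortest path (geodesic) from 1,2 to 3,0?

Shortest path: 1,2 → 2,2 → 3,2 → 3,1 → 3,0, total weight = 16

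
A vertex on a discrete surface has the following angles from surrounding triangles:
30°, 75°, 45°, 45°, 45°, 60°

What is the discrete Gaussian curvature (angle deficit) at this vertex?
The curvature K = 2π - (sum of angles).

Sum of angles = 300°. K = 360° - 300° = 60°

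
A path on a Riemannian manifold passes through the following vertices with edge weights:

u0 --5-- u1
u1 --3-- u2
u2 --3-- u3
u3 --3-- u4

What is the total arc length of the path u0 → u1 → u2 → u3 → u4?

Arc length = 5 + 3 + 3 + 3 = 14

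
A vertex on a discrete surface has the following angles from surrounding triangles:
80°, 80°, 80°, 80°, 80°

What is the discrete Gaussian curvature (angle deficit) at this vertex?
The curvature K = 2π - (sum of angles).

Sum of angles = 400°. K = 360° - 400° = -40°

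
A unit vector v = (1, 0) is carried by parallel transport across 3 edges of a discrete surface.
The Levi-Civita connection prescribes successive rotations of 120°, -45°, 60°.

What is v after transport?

Total rotation: 120° + (-45°) + 60° = 135°. Final vector: (-0.7071, 0.7071)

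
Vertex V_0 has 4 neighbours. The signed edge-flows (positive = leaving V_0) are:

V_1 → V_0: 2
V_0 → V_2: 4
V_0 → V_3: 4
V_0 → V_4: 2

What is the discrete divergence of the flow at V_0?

Divergence = sum of outgoing flows = (-2) + 4 + 4 + 2 = 8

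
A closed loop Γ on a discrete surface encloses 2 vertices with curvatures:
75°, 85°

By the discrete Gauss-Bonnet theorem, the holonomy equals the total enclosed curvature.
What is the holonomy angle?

Holonomy = total enclosed curvature = 75° + 85° = 160°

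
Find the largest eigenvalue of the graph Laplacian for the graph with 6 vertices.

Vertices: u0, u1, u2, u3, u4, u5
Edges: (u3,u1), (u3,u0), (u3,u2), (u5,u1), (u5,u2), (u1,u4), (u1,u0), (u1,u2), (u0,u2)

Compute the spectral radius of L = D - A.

Degrees: deg(u0) = 3, deg(u1) = 5, deg(u2) = 4, deg(u3) = 3, deg(u4) = 1, deg(u5) = 2.
L = D − A with rows/columns ordered (u0, u1, u2, u3, u4, u5):
  [ 3, -1, -1, -1,  0,  0]
  [-1,  5, -1, -1, -1, -1]
  [-1, -1,  4, -1,  0, -1]
  [-1, -1, -1,  3,  0,  0]
  [ 0, -1,  0,  0,  1,  0]
  [ 0, -1, -1,  0,  0,  2]
Characteristic polynomial: det(λI − L) = λ(λ − 1)(λ − 2)(λ − 4)(λ − 5)(λ − 6).
Roots: λ = 0; (λ − 1) = 0 ⇒ λ = 1; (λ − 2) = 0 ⇒ λ = 2; (λ − 4) = 0 ⇒ λ = 4; (λ − 5) = 0 ⇒ λ = 5; (λ − 6) = 0 ⇒ λ = 6.
(Check: the roots sum (with multiplicity) to 18, matching trace L = Σdeg = 2·9 = 18.)
Laplacian eigenvalues: [0.0, 1.0, 2.0, 4.0, 5.0, 6.0]. Largest eigenvalue (spectral radius) = 6.0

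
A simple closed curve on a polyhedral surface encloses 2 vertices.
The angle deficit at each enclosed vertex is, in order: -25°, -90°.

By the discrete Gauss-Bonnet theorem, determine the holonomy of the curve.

Holonomy = total enclosed curvature = (-25°) + (-90°) = -115°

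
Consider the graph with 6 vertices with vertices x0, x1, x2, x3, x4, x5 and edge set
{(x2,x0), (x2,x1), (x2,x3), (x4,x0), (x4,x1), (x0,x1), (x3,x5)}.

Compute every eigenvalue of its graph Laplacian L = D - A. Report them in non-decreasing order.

Degrees: deg(x0) = 3, deg(x1) = 3, deg(x2) = 3, deg(x3) = 2, deg(x4) = 2, deg(x5) = 1.
L = D − A with rows/columns ordered (x0, x1, x2, x3, x4, x5):
  [ 3, -1, -1,  0, -1,  0]
  [-1,  3, -1,  0, -1,  0]
  [-1, -1,  3, -1,  0,  0]
  [ 0,  0, -1,  2,  0, -1]
  [-1, -1,  0,  0,  2,  0]
  [ 0,  0,  0, -1,  0,  1]
Characteristic polynomial: det(λI − L) = λ(λ² − 5λ + 2)(λ − 2)(λ − 3)(λ − 4).
Roots: λ = 0; (λ² − 5λ + 2) = 0 ⇒ λ = (5 ± √17)/2 ≈ 0.4384, 4.5616; (λ − 2) = 0 ⇒ λ = 2; (λ − 3) = 0 ⇒ λ = 3; (λ − 4) = 0 ⇒ λ = 4.
(Check: the roots sum (with multiplicity) to 14, matching trace L = Σdeg = 2·7 = 14.)
Laplacian eigenvalues (increasing order): [0.0, 0.4384, 2.0, 3.0, 4.0, 4.5616]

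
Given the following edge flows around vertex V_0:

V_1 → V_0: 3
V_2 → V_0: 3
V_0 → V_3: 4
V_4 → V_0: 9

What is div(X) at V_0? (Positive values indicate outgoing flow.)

Divergence = sum of outgoing flows = (-3) + (-3) + 4 + (-9) = -11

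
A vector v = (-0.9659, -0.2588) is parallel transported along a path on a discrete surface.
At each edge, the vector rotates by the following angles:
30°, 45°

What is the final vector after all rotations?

Total rotation: 30° + 45° = 75°. Final vector: (0, -1)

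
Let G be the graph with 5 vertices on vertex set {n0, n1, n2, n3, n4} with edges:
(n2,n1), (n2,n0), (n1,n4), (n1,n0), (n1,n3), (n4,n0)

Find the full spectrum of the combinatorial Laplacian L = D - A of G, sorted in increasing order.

Degrees: deg(n0) = 3, deg(n1) = 4, deg(n2) = 2, deg(n3) = 1, deg(n4) = 2.
L = D − A with rows/columns ordered (n0, n1, n2, n3, n4):
  [ 3, -1, -1,  0, -1]
  [-1,  4, -1, -1, -1]
  [-1, -1,  2,  0,  0]
  [ 0, -1,  0,  1,  0]
  [-1, -1,  0,  0,  2]
Characteristic polynomial: det(λI − L) = λ(λ − 1)(λ − 2)(λ − 4)(λ − 5).
Roots: λ = 0; (λ − 1) = 0 ⇒ λ = 1; (λ − 2) = 0 ⇒ λ = 2; (λ − 4) = 0 ⇒ λ = 4; (λ − 5) = 0 ⇒ λ = 5.
(Check: the roots sum (with multiplicity) to 12, matching trace L = Σdeg = 2·6 = 12.)
Laplacian eigenvalues (increasing order): [0.0, 1.0, 2.0, 4.0, 5.0]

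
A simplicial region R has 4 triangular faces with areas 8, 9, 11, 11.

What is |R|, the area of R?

8 + 9 + 11 + 11 = 39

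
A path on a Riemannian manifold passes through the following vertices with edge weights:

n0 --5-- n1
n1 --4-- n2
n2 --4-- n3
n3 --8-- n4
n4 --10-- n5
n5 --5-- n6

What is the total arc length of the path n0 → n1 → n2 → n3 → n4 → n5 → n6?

Arc length = 5 + 4 + 4 + 8 + 10 + 5 = 36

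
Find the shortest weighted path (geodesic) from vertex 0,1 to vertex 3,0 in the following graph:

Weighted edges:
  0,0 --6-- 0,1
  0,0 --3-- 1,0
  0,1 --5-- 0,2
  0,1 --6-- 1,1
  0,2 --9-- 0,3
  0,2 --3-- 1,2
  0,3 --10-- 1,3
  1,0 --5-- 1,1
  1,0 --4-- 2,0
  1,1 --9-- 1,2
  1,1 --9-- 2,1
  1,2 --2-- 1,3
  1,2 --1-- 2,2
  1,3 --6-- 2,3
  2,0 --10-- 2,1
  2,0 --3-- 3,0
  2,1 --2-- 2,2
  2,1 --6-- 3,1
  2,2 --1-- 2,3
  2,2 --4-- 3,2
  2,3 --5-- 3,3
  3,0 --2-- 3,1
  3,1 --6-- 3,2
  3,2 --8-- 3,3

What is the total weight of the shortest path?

Shortest path: 0,1 → 0,0 → 1,0 → 2,0 → 3,0, total weight = 16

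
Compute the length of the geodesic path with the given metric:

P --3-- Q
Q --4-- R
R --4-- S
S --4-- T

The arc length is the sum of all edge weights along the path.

Arc length = 3 + 4 + 4 + 4 = 15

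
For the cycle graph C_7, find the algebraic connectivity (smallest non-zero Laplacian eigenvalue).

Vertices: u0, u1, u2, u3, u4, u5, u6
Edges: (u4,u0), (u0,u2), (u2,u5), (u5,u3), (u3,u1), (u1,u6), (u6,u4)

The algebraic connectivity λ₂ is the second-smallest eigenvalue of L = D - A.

The cycle graph C_n has Laplacian eigenvalues λ_k = 2 − 2cos(2πk/n), k = 0, 1, …, n−1. Here n = 7:
k=0: 2 − 2cos(0) = 0.0; k=1: 2 − 2cos(2π/7) = 0.753; k=2: 2 − 2cos(4π/7) = 2.445; k=3: 2 − 2cos(6π/7) = 3.8019; k=4: 2 − 2cos(8π/7) = 3.8019; k=5: 2 − 2cos(10π/7) = 2.445; k=6: 2 − 2cos(12π/7) = 0.753.
Laplacian eigenvalues: [0.0, 0.753, 0.753, 2.445, 2.445, 3.8019, 3.8019]. Algebraic connectivity (smallest non-zero eigenvalue) = 0.753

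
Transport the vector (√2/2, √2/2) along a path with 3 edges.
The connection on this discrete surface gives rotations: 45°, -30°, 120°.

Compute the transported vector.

Total rotation: 45° + (-30°) + 120° = 135°. Final vector: (-1, 0)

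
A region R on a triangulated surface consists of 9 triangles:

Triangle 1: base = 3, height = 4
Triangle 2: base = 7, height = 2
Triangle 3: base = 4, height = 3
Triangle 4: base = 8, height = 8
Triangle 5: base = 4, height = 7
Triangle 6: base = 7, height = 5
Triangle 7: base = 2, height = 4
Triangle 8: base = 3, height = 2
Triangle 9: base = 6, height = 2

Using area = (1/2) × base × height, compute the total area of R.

(1/2)×3×4 + (1/2)×7×2 + (1/2)×4×3 + (1/2)×8×8 + (1/2)×4×7 + (1/2)×7×5 + (1/2)×2×4 + (1/2)×3×2 + (1/2)×6×2 = 95.5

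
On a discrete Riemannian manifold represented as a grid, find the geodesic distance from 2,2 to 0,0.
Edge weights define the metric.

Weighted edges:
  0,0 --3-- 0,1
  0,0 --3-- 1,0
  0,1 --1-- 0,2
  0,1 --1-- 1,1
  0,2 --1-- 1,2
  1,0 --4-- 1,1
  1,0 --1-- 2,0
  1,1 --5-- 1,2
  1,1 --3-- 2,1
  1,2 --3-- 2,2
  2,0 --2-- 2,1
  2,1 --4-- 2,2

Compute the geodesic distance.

Shortest path: 2,2 → 1,2 → 0,2 → 0,1 → 0,0, total weight = 8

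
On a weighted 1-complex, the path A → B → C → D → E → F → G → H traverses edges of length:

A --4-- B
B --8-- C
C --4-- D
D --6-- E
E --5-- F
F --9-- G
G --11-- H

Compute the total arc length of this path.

Arc length = 4 + 8 + 4 + 6 + 5 + 9 + 11 = 47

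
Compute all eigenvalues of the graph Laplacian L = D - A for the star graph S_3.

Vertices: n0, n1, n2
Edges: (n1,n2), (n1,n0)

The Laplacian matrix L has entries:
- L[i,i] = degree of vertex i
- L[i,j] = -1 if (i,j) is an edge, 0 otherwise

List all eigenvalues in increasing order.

The star S_3 is the complete bipartite graph K_{1,2} (one hub of degree 2, 2 leaves of degree 1). The Laplacian spectrum of K_{p,q} is 0, p (multiplicity q−1), q (multiplicity p−1), p+q. With p = 1, q = 2: 0 once, 1 with multiplicity 1, and 3 once. (Check: trace L = sum of degrees = 4 = 1·1 + 3.)
Laplacian eigenvalues (increasing order): [0.0, 1.0, 3.0]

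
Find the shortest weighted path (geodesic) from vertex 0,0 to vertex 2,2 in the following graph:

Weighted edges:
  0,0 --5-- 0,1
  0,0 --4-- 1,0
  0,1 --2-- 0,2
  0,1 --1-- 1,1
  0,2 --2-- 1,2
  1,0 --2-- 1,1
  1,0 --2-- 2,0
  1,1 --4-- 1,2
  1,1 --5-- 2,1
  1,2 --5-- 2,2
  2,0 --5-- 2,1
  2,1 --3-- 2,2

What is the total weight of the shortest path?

Shortest path: 0,0 → 0,1 → 0,2 → 1,2 → 2,2, total weight = 14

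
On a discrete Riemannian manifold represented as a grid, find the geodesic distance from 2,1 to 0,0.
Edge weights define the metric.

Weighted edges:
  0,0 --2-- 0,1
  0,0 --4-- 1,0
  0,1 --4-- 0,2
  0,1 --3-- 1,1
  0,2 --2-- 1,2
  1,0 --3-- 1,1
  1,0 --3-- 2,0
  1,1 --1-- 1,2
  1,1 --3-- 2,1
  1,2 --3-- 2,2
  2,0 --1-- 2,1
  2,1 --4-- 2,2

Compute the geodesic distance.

Shortest path: 2,1 → 2,0 → 1,0 → 0,0, total weight = 8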